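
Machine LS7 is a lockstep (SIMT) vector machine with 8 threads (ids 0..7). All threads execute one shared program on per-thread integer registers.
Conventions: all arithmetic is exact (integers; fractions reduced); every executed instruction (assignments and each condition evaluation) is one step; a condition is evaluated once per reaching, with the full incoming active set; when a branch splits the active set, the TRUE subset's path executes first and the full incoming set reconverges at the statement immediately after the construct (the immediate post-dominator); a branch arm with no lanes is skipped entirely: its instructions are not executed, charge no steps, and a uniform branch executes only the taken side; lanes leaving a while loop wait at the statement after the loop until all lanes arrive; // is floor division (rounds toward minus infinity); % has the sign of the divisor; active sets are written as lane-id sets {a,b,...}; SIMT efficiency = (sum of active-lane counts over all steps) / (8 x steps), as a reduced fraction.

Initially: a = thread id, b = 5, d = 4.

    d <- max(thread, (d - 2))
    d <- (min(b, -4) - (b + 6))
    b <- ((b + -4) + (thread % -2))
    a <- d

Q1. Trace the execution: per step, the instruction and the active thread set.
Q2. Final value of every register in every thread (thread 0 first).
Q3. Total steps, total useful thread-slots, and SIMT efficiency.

step 0: d <- max(thread, (d - 2))    {0,1,2,3,4,5,6,7}
step 1: d <- (min(b, -4) - (b + 6))  {0,1,2,3,4,5,6,7}
step 2: b <- ((b + -4) + (thread % -2)) {0,1,2,3,4,5,6,7}
step 3: a <- d                       {0,1,2,3,4,5,6,7}

Answer: 4 steps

a: -15,-15,-15,-15,-15,-15,-15,-15
b: 1,0,1,0,1,0,1,0
d: -15,-15,-15,-15,-15,-15,-15,-15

steps = 4; useful = 32; efficiency = 32/32 = 1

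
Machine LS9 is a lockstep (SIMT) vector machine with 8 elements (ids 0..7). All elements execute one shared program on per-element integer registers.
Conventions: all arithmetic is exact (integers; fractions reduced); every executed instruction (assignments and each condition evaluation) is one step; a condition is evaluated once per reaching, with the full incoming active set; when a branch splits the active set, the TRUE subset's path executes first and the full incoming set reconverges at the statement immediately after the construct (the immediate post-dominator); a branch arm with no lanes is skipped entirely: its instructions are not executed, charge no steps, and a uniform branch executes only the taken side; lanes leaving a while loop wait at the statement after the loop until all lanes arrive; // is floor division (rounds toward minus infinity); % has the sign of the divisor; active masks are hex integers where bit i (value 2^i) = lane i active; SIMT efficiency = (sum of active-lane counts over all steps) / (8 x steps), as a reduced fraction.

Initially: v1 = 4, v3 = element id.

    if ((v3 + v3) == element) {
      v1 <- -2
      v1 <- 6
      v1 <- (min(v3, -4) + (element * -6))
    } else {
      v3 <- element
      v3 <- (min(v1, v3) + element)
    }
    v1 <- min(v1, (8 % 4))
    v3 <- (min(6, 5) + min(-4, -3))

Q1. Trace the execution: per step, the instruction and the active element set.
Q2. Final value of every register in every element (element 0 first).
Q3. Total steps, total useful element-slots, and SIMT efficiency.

step 0: eval ((v3 + v3) == element)  0xff
step 1: v1 <- -2                     0x01
step 2: v1 <- 6                      0x01
step 3: v1 <- (min(v3, -4) + (element * -6)) 0x01
step 4: v3 <- element                0xfe
step 5: v3 <- (min(v1, v3) + element) 0xfe
step 6: v1 <- min(v1, (8 % 4))       0xff
step 7: v3 <- (min(6, 5) + min(-4, -3)) 0xff

Answer: 8 steps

v1: -4,0,0,0,0,0,0,0
v3: 1,1,1,1,1,1,1,1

steps = 8; useful = 41; efficiency = 41/64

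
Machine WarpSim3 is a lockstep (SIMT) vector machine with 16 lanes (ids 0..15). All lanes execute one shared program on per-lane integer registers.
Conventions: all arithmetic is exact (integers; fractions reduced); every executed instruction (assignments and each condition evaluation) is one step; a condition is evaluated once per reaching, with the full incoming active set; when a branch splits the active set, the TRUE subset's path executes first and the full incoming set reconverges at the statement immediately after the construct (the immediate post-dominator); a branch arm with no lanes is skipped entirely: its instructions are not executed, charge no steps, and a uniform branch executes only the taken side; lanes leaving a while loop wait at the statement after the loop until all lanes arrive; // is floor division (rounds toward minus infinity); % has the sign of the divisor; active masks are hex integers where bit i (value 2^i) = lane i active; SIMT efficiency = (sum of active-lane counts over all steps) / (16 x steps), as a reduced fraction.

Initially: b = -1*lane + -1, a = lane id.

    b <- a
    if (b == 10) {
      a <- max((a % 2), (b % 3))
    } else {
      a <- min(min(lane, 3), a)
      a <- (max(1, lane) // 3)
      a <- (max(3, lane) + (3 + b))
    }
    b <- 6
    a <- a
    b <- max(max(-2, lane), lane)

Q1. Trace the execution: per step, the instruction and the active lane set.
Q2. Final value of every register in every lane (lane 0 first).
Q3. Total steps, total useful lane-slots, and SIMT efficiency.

step 0: b <- a                       0xffff
step 1: eval (b == 10)               0xffff
step 2: a <- max((a % 2), (b % 3))   0x0400
step 3: a <- min(min(lane, 3), a)    0xfbff
step 4: a <- (max(1, lane) // 3)     0xfbff
step 5: a <- (max(3, lane) + (3 + b)) 0xfbff
step 6: b <- 6                       0xffff
step 7: a <- a                       0xffff
step 8: b <- max(max(-2, lane), lane) 0xffff

Answer: 9 steps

b: 0,1,2,3,4,5,6,7,8,9,10,11,12,13,14,15
a: 6,7,8,9,11,13,15,17,19,21,1,25,27,29,31,33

steps = 9; useful = 126; efficiency = 126/144 = 7/8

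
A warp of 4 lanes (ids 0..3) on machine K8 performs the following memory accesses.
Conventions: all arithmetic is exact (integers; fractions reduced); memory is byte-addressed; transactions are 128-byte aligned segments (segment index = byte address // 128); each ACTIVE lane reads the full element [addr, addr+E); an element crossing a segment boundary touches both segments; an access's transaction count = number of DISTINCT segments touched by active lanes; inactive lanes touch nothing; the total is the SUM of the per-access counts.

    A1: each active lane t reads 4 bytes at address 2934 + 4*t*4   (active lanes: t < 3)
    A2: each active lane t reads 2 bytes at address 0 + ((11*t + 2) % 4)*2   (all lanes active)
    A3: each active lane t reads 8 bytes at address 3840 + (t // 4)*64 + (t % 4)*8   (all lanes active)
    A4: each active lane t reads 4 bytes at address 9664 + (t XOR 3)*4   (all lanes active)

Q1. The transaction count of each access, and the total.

A1: 2 transactions
A2: 1 transaction
A3: 1 transaction
A4: 1 transaction

Answer: 2,1,1,1; total 5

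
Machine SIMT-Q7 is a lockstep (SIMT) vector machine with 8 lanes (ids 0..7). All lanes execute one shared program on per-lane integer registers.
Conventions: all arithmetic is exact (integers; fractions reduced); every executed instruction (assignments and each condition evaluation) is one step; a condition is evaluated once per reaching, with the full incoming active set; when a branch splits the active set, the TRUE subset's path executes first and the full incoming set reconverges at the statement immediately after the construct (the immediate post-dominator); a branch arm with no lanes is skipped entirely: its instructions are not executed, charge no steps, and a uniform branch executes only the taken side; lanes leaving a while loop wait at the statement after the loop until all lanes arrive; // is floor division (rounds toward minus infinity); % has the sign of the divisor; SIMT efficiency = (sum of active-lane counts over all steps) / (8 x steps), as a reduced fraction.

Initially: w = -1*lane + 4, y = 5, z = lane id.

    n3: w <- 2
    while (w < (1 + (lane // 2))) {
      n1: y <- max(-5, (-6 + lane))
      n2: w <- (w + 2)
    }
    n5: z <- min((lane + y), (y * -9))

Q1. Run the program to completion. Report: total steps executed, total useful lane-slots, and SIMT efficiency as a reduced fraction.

Answer: 6 steps, 36 useful, 3/4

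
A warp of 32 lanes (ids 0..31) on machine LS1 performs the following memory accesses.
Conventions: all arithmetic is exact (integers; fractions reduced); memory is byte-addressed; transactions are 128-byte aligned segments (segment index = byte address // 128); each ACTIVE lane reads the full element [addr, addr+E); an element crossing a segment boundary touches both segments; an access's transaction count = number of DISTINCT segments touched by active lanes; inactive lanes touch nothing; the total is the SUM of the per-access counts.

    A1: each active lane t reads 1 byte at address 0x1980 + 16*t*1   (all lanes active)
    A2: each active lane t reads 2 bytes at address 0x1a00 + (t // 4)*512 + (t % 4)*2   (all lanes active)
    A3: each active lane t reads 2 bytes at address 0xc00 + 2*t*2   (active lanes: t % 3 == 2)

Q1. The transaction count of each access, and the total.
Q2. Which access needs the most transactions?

A1: 4 transactions
A2: 8 transactions
A3: 1 transaction

Answer: 4,8,1; total 13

Answer: A2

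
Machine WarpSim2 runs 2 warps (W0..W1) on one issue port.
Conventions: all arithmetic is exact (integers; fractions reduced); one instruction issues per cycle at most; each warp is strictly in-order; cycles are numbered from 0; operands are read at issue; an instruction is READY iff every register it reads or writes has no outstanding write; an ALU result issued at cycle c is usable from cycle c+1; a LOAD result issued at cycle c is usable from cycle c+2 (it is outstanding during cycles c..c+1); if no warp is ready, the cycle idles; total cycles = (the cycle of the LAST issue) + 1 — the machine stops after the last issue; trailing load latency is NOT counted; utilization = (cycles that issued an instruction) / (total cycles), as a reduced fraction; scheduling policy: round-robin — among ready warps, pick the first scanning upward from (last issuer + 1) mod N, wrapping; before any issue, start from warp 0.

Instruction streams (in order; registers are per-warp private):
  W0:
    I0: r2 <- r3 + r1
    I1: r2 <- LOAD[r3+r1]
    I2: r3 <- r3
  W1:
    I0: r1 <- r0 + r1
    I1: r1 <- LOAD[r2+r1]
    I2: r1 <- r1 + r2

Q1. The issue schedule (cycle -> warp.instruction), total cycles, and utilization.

cycle 0: W0.I0
cycle 1: W1.I0
cycle 2: W0.I1
cycle 3: W1.I1
cycle 4: W0.I2
cycle 5: W1.I2

Answer: 6 cycles, utilization 1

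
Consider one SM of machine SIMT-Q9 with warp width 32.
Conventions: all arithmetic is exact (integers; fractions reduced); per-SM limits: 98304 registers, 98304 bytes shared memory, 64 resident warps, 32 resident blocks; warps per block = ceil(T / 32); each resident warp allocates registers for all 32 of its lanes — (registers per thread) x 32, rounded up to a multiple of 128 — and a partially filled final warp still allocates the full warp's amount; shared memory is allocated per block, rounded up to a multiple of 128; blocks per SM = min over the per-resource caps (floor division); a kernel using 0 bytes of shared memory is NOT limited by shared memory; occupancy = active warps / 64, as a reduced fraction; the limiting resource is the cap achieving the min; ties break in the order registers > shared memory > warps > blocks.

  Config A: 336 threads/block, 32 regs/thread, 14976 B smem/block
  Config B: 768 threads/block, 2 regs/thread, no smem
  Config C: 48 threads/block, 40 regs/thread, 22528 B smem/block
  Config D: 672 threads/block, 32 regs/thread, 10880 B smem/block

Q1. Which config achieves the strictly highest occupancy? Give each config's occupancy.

occupancies: A 55/64, B 3/4, C 1/8, D 63/64

Answer: D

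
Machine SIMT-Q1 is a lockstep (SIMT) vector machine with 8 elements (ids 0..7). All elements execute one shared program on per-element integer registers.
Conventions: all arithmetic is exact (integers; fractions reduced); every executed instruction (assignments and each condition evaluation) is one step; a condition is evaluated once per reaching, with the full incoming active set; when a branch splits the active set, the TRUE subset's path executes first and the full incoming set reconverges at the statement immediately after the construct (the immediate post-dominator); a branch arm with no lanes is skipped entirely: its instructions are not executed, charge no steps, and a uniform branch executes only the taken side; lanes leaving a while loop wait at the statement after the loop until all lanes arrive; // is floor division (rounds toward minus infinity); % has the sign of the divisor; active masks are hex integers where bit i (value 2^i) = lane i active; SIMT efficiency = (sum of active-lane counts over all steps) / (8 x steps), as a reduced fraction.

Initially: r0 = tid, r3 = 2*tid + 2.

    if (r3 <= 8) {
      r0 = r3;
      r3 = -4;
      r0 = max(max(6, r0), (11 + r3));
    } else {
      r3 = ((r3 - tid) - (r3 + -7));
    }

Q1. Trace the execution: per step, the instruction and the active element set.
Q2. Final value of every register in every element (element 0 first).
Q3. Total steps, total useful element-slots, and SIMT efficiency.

step 0: eval (r3 <= 8)               0xff
step 1: r0 <- r3                     0x0f
step 2: r3 <- -4                     0x0f
step 3: r0 <- max(max(6, r0), (11 + r3)) 0x0f
step 4: r3 <- ((r3 - tid) - (r3 + -7)) 0xf0

Answer: 5 steps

r0: 7,7,7,8,4,5,6,7
r3: -4,-4,-4,-4,3,2,1,0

steps = 5; useful = 24; efficiency = 24/40 = 3/5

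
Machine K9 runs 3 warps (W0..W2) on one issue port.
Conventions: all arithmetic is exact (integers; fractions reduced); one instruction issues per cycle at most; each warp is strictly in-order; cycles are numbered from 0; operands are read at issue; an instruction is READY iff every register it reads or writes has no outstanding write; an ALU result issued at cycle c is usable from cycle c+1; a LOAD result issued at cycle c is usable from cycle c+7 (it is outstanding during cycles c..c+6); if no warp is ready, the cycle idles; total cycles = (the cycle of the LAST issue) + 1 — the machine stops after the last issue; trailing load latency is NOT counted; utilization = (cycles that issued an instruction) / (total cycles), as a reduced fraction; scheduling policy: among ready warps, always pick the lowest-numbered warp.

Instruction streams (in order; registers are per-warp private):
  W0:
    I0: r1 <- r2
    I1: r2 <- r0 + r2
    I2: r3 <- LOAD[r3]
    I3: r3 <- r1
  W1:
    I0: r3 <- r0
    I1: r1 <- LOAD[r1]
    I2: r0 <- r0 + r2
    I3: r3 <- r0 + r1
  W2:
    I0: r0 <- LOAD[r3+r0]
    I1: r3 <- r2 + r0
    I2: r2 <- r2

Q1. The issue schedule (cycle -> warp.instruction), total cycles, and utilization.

cycle 0: W0.I0
cycle 1: W0.I1
cycle 2: W0.I2
cycle 3: W1.I0
cycle 4: W1.I1
cycle 5: W1.I2
cycle 6: W2.I0
cycle 7: idle
cycle 8: idle
cycle 9: W0.I3
cycle 10: idle
cycle 11: W1.I3
cycle 12: idle
cycle 13: W2.I1
cycle 14: W2.I2

Answer: 15 cycles, utilization 11/15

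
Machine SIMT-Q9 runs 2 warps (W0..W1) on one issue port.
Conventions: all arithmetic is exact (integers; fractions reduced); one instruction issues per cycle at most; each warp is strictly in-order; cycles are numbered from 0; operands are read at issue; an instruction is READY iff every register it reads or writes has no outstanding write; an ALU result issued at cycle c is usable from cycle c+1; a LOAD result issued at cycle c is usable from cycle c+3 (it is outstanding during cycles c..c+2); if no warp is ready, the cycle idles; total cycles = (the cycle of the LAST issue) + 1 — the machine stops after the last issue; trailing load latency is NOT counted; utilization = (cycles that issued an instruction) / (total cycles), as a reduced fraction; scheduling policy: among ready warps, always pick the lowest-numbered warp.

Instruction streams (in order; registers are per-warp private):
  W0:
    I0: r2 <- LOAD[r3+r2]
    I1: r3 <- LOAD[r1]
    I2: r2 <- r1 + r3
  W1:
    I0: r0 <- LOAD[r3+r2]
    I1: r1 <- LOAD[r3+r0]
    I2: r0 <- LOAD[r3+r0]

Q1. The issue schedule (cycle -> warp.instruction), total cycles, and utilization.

cycle 0: W0.I0
cycle 1: W0.I1
cycle 2: W1.I0
cycle 3: idle
cycle 4: W0.I2
cycle 5: W1.I1
cycle 6: W1.I2

Answer: 7 cycles, utilization 6/7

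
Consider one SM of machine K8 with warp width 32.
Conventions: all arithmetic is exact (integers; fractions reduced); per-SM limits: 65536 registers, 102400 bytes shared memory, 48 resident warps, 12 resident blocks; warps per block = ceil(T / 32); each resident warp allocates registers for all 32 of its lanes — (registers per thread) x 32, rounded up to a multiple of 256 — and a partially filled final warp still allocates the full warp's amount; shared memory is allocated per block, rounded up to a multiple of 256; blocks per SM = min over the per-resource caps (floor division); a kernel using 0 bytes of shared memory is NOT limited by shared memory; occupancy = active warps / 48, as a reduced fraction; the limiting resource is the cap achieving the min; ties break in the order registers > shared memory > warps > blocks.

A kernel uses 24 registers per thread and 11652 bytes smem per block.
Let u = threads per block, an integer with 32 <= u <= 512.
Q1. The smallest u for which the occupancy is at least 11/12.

Answer: u = 161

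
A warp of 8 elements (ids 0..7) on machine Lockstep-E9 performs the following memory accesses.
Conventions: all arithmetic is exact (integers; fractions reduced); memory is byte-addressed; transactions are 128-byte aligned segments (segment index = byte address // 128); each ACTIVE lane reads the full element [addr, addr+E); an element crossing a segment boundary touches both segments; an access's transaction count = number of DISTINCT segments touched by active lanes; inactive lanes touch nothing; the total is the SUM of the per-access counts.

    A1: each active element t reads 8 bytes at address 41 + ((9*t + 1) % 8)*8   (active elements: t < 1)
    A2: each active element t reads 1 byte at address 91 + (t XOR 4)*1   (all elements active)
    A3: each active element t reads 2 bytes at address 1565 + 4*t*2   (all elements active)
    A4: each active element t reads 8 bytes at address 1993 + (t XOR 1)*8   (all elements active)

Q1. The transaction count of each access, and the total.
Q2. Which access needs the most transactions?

A1: 1 transaction
A2: 1 transaction
A3: 1 transaction
A4: 2 transactions

Answer: 1,1,1,2; total 5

Answer: A4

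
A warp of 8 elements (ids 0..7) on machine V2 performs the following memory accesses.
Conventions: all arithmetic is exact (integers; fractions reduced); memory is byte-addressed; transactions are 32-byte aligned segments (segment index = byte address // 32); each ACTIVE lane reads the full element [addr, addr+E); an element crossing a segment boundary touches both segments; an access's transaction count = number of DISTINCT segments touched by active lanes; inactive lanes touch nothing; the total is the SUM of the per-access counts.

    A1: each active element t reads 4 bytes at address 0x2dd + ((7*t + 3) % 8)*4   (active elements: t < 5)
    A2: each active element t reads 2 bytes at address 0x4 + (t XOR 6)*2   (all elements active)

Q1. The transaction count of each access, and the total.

A1: 2 transactions
A2: 1 transaction

Answer: 2,1; total 3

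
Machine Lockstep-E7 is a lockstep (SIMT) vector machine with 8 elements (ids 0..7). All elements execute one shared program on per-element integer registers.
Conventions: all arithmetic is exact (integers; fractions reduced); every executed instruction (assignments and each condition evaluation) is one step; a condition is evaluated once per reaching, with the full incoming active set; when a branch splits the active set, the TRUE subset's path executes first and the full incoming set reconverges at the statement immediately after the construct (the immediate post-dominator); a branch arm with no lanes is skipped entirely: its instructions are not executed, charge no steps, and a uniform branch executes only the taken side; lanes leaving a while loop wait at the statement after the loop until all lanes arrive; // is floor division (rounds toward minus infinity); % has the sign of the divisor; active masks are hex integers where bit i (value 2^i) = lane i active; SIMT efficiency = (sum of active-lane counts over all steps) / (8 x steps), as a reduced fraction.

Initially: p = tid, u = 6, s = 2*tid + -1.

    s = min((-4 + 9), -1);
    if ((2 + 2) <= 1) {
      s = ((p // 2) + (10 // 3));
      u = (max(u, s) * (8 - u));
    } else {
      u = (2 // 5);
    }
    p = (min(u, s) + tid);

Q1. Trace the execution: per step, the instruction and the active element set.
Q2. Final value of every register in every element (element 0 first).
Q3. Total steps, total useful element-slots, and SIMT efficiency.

step 0: s <- min((-4 + 9), -1)       0xff
step 1: eval ((2 + 2) <= 1)          0xff
step 2: u <- (2 // 5)                0xff
step 3: p <- (min(u, s) + tid)       0xff

Answer: 4 steps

p: -1,0,1,2,3,4,5,6
u: 0,0,0,0,0,0,0,0
s: -1,-1,-1,-1,-1,-1,-1,-1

steps = 4; useful = 32; efficiency = 32/32 = 1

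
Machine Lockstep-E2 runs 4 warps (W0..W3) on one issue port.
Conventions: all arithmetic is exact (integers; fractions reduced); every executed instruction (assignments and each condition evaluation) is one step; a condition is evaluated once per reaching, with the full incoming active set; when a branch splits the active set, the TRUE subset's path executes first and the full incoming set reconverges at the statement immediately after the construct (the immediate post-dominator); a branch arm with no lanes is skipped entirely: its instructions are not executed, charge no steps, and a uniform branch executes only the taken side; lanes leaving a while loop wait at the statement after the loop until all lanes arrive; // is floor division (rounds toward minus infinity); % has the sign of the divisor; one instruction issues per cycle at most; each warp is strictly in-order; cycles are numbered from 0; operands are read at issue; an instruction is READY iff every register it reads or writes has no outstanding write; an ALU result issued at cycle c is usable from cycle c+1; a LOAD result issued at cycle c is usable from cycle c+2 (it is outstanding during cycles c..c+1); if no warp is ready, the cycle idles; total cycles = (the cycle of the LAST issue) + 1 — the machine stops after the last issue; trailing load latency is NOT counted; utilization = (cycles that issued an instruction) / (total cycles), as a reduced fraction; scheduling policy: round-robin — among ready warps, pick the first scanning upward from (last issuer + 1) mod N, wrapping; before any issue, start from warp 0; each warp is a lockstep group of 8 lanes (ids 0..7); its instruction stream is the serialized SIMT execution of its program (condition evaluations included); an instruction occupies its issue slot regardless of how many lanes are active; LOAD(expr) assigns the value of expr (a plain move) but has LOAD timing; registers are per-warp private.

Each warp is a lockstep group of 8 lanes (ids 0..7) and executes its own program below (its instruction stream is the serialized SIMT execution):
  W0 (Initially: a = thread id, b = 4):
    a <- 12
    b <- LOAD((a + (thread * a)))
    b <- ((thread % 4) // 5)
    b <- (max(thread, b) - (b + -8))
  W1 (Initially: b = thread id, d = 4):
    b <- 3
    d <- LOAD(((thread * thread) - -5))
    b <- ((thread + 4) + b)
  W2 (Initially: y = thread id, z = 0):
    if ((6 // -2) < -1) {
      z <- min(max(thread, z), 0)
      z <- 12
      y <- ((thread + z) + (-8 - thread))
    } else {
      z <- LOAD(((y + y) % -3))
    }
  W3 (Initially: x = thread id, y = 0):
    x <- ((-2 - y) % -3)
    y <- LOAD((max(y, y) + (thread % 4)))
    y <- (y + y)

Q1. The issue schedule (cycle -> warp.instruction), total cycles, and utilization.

cycle 0: W0.I0
cycle 1: W1.I0
cycle 2: W2.I0
cycle 3: W3.I0
cycle 4: W0.I1
cycle 5: W1.I1
cycle 6: W2.I1
cycle 7: W3.I1
cycle 8: W0.I2
cycle 9: W1.I2
cycle 10: W2.I2
cycle 11: W3.I2
cycle 12: W0.I3
cycle 13: W2.I3

Answer: 14 cycles, utilization 1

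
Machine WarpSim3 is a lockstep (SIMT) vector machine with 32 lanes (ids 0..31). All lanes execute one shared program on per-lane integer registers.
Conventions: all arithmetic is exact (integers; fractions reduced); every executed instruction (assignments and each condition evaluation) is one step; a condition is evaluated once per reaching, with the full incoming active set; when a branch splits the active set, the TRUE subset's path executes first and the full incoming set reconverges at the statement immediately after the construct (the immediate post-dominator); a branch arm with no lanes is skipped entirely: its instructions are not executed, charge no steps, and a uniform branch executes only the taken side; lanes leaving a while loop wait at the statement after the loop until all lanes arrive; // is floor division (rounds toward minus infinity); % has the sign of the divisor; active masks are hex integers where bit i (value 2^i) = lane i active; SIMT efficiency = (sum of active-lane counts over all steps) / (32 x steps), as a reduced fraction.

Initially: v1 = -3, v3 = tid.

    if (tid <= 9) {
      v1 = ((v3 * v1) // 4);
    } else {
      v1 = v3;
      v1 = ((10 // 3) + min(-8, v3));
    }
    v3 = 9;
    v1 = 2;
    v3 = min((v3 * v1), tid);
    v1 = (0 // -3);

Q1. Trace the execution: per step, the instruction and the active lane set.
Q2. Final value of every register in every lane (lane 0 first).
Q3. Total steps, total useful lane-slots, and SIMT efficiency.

step 0: eval (tid <= 9)              0xffffffff
step 1: v1 <- ((v3 * v1) // 4)       0x000003ff
step 2: v1 <- v3                     0xfffffc00
step 3: v1 <- ((10 // 3) + min(-8, v3)) 0xfffffc00
step 4: v3 <- 9                      0xffffffff
step 5: v1 <- 2                      0xffffffff
step 6: v3 <- min((v3 * v1), tid)    0xffffffff
step 7: v1 <- (0 // -3)              0xffffffff

Answer: 8 steps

v1: 0,0,0,0,0,0,0,0,0,0,0,0,0,0,0,0,0,0,0,0,0,0,0,0,0,0,0,0,0,0,0,0
v3: 0,1,2,3,4,5,6,7,8,9,10,11,12,13,14,15,16,17,18,18,18,18,18,18,18,18,18,18,18,18,18,18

steps = 8; useful = 214; efficiency = 214/256 = 107/128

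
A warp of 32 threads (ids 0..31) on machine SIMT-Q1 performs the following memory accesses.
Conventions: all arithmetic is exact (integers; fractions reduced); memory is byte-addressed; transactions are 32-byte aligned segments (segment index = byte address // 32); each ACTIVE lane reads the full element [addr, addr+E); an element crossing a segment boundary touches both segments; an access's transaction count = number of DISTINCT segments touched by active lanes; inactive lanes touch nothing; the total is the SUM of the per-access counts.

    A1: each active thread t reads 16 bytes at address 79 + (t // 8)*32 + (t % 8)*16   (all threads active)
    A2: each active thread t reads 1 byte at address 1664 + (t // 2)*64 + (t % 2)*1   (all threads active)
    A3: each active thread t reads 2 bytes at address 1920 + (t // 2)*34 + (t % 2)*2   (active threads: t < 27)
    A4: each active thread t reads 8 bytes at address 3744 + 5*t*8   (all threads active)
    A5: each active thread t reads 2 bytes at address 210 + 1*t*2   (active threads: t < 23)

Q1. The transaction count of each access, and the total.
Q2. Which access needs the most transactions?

A1: 8 transactions
A2: 16 transactions
A3: 14 transactions
A4: 32 transactions
A5: 2 transactions

Answer: 8,16,14,32,2; total 72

Answer: A4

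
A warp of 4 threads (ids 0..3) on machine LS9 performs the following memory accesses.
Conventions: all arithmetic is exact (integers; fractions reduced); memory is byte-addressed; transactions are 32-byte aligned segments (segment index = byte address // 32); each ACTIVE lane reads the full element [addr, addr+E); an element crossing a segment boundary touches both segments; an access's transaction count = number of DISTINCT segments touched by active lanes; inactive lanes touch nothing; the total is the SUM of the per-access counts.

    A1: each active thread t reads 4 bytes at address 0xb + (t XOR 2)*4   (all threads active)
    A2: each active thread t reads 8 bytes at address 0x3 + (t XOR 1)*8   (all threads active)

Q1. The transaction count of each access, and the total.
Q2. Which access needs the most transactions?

A1: 1 transaction
A2: 2 transactions

Answer: 1,2; total 3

Answer: A2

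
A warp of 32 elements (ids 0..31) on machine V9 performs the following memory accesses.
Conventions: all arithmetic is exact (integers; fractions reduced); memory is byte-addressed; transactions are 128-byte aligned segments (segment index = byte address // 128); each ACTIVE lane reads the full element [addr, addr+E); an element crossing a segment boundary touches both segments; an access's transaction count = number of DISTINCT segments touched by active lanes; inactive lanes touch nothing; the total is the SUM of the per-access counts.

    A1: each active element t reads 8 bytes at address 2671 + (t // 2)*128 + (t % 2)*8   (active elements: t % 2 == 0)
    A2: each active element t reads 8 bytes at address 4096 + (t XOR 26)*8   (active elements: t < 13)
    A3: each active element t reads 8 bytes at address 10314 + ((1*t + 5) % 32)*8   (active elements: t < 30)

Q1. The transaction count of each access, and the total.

A1: 16 transactions
A2: 1 transaction
A3: 3 transactions

Answer: 16,1,3; total 20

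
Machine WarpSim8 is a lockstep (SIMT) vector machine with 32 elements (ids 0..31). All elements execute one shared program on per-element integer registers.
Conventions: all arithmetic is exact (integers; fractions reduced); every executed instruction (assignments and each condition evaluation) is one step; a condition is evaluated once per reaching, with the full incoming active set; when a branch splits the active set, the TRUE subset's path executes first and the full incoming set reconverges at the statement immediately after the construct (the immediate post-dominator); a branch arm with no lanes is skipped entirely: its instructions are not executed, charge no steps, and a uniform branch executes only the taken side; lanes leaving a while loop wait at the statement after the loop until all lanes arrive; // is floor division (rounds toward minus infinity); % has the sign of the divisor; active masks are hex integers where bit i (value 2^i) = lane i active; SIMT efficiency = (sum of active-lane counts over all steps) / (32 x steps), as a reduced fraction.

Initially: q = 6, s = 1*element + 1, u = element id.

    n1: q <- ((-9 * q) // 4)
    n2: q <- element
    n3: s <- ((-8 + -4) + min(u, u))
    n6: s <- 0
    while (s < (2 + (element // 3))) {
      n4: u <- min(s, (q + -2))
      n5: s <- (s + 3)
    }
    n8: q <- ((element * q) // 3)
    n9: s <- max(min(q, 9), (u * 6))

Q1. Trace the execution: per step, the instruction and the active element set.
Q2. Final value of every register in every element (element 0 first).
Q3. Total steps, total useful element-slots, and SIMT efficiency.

step 0: q <- ((-9 * q) // 4)         0xffffffff
step 1: q <- element                 0xffffffff
step 2: s <- ((-8 + -4) + min(u, u)) 0xffffffff
step 3: s <- 0                       0xffffffff
step 4: eval (s < (2 + (element // 3))) 0xffffffff
step 5: u <- min(s, (q + -2))        0xffffffff
step 6: s <- (s + 3)                 0xffffffff
step 7: eval (s < (2 + (element // 3))) 0xffffffff
step 8: u <- min(s, (q + -2))        0xffffffc0
step 9: s <- (s + 3)                 0xffffffc0
step 10: eval (s < (2 + (element // 3))) 0xffffffc0
step 11: u <- min(s, (q + -2))        0xffff8000
step 12: s <- (s + 3)                 0xffff8000
step 13: eval (s < (2 + (element // 3))) 0xffff8000
step 14: u <- min(s, (q + -2))        0xff000000
step 15: s <- (s + 3)                 0xff000000
step 16: eval (s < (2 + (element // 3))) 0xff000000
step 17: q <- ((element * q) // 3)    0xffffffff
step 18: s <- max(min(q, 9), (u * 6)) 0xffffffff

Answer: 19 steps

q: 0,0,1,3,5,8,12,16,21,27,33,40,48,56,65,75,85,96,108,120,133,147,161,176,192,208,225,243,261,280,300,320
s: 0,0,1,3,5,8,18,18,18,18,18,18,18,18,18,36,36,36,36,36,36,36,36,36,54,54,54,54,54,54,54,54
u: -2,-1,0,0,0,0,3,3,3,3,3,3,3,3,3,6,6,6,6,6,6,6,6,6,9,9,9,9,9,9,9,9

steps = 19; useful = 473; efficiency = 473/608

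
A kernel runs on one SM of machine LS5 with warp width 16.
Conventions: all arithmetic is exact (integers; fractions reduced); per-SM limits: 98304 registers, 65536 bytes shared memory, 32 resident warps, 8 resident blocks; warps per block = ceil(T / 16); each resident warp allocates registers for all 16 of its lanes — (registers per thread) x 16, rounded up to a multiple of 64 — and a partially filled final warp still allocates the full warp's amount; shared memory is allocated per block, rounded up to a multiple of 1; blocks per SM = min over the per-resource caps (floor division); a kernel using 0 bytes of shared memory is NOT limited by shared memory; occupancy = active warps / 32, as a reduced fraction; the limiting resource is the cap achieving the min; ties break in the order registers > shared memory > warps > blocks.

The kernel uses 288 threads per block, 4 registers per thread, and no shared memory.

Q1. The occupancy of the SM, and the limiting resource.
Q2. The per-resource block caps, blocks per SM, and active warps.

Answer: occupancy 9/16, limited by warps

registers: 85 blocks
shared memory: no limit (kernel uses none)
warps: 1 block
blocks: 8 blocks

Answer: 1 block, 18 active warps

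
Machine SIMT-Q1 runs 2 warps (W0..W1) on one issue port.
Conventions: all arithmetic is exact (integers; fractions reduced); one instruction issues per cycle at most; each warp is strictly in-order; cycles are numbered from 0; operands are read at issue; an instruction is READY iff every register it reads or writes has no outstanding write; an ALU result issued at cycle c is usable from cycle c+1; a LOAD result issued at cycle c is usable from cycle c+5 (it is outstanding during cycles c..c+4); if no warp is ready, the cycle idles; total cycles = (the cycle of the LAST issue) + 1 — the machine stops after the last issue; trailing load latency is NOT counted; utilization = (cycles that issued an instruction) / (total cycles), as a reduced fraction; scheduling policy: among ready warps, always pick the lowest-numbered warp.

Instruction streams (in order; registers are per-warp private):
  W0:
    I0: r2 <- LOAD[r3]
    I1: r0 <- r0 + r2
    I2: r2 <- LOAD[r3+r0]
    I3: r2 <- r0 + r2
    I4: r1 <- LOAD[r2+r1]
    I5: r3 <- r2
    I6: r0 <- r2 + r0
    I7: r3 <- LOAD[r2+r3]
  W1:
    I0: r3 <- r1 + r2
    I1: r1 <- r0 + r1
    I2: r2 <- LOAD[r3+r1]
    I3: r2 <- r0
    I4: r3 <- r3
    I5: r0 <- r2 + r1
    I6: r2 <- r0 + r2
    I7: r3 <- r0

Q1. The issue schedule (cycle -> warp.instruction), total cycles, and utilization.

cycle 0: W0.I0
cycle 1: W1.I0
cycle 2: W1.I1
cycle 3: W1.I2
cycle 4: idle
cycle 5: W0.I1
cycle 6: W0.I2
cycle 7: idle
cycle 8: W1.I3
cycle 9: W1.I4
cycle 10: W1.I5
cycle 11: W0.I3
cycle 12: W0.I4
cycle 13: W0.I5
cycle 14: W0.I6
cycle 15: W0.I7
cycle 16: W1.I6
cycle 17: W1.I7

Answer: 18 cycles, utilization 8/9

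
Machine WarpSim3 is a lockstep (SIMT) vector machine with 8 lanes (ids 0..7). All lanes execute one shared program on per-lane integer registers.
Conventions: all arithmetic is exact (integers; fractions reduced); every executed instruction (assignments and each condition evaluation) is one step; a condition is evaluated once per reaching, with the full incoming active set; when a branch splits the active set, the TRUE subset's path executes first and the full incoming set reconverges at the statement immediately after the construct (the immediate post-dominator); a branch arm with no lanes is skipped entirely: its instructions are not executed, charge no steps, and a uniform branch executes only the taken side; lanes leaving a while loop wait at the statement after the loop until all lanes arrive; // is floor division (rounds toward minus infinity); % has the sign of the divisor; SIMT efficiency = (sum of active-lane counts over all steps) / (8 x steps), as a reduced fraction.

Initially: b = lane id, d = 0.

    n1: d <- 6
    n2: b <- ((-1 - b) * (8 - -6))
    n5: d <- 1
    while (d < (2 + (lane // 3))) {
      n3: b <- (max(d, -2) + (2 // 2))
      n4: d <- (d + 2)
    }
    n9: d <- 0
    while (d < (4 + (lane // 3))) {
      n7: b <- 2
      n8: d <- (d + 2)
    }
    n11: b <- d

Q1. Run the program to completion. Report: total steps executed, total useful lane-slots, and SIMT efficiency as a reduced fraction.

Answer: 22 steps, 149 useful, 149/176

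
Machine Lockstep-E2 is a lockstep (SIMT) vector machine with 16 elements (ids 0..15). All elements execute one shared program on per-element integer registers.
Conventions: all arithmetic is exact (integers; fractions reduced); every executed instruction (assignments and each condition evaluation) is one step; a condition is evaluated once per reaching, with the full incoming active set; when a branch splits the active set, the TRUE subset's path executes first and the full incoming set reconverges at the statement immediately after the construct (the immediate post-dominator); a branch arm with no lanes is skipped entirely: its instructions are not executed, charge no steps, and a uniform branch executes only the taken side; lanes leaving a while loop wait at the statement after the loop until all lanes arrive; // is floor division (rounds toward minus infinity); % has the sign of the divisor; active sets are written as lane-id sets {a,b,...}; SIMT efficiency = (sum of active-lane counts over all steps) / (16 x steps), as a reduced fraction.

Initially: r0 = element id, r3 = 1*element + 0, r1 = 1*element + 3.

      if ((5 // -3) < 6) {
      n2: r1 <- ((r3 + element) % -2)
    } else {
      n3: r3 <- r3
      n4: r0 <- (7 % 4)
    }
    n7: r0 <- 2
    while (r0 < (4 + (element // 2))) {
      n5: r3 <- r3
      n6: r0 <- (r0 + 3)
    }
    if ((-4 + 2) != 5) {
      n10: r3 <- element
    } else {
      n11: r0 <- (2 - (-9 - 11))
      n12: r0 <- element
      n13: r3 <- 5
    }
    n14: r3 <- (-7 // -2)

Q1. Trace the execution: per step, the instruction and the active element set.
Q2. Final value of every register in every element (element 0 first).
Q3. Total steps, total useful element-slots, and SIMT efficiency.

step 0: eval ((5 // -3) < 6)         {0,1,2,3,4,5,6,7,8,9,10,11,12,13,14,15}
step 1: r1 <- ((r3 + element) % -2)  {0,1,2,3,4,5,6,7,8,9,10,11,12,13,14,15}
step 2: r0 <- 2                      {0,1,2,3,4,5,6,7,8,9,10,11,12,13,14,15}
step 3: eval (r0 < (4 + (element // 2))) {0,1,2,3,4,5,6,7,8,9,10,11,12,13,14,15}
step 4: r3 <- r3                     {0,1,2,3,4,5,6,7,8,9,10,11,12,13,14,15}
step 5: r0 <- (r0 + 3)               {0,1,2,3,4,5,6,7,8,9,10,11,12,13,14,15}
step 6: eval (r0 < (4 + (element // 2))) {0,1,2,3,4,5,6,7,8,9,10,11,12,13,14,15}
step 7: r3 <- r3                     {4,5,6,7,8,9,10,11,12,13,14,15}
step 8: r0 <- (r0 + 3)               {4,5,6,7,8,9,10,11,12,13,14,15}
step 9: eval (r0 < (4 + (element // 2))) {4,5,6,7,8,9,10,11,12,13,14,15}
step 10: r3 <- r3                     {10,11,12,13,14,15}
step 11: r0 <- (r0 + 3)               {10,11,12,13,14,15}
step 12: eval (r0 < (4 + (element // 2))) {10,11,12,13,14,15}
step 13: eval ((-4 + 2) != 5)         {0,1,2,3,4,5,6,7,8,9,10,11,12,13,14,15}
step 14: r3 <- element                {0,1,2,3,4,5,6,7,8,9,10,11,12,13,14,15}
step 15: r3 <- (-7 // -2)             {0,1,2,3,4,5,6,7,8,9,10,11,12,13,14,15}

Answer: 16 steps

r0: 5,5,5,5,8,8,8,8,8,8,11,11,11,11,11,11
r3: 3,3,3,3,3,3,3,3,3,3,3,3,3,3,3,3
r1: 0,0,0,0,0,0,0,0,0,0,0,0,0,0,0,0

steps = 16; useful = 214; efficiency = 214/256 = 107/128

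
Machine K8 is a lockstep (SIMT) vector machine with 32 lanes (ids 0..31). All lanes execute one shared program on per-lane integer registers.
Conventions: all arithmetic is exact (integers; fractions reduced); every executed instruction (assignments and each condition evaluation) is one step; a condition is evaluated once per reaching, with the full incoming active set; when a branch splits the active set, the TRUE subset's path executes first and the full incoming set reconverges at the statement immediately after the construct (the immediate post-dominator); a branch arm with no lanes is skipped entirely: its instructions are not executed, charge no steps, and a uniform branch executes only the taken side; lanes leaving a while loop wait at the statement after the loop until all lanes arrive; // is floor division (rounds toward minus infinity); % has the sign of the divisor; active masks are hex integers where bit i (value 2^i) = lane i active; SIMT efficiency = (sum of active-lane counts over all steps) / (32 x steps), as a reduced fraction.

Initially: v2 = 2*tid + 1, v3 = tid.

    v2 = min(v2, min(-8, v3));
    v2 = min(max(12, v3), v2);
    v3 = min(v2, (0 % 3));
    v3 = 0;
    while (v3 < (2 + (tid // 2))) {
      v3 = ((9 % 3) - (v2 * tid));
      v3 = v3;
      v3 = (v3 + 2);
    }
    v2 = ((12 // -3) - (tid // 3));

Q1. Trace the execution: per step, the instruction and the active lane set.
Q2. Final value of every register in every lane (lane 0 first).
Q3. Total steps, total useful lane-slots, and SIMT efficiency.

step 0: v2 <- min(v2, min(-8, v3))   0xffffffff
step 1: v2 <- min(max(12, v3), v2)   0xffffffff
step 2: v3 <- min(v2, (0 % 3))       0xffffffff
step 3: v3 <- 0                      0xffffffff
step 4: eval (v3 < (2 + (tid // 2))) 0xffffffff
step 5: v3 <- ((9 % 3) - (v2 * tid)) 0xffffffff
step 6: v3 <- v3                     0xffffffff
step 7: v3 <- (v3 + 2)               0xffffffff
step 8: eval (v3 < (2 + (tid // 2))) 0xffffffff
step 9: v2 <- ((12 // -3) - (tid // 3)) 0xffffffff

Answer: 10 steps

v2: -4,-4,-4,-5,-5,-5,-6,-6,-6,-7,-7,-7,-8,-8,-8,-9,-9,-9,-10,-10,-10,-11,-11,-11,-12,-12,-12,-13,-13,-13,-14,-14
v3: 2,10,18,26,34,42,50,58,66,74,82,90,98,106,114,122,130,138,146,154,162,170,178,186,194,202,210,218,226,234,242,250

steps = 10; useful = 320; efficiency = 320/320 = 1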